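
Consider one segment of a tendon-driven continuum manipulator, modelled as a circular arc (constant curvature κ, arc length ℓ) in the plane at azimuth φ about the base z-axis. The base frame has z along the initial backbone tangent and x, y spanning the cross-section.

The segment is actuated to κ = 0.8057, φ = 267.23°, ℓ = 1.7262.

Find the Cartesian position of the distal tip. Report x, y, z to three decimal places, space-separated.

-0.049 -1.018 1.221

θ = κ·ℓ = 0.8057 × 1.7262 = 1.39080 rad
ρ = (1 − cos θ)/κ = (1 − 0.17903)/0.8057 = 1.01896
z = sin θ / κ = 0.98384/0.8057 = 1.22110
x = ρ cos φ = 1.01896 × cos(267.23°) = -0.04924
y = ρ sin φ = 1.01896 × sin(267.23°) = -1.01777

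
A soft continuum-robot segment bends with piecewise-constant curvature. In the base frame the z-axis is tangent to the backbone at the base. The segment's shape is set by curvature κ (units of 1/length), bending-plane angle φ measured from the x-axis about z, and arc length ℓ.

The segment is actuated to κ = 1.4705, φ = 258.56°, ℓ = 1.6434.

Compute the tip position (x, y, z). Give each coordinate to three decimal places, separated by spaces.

-0.236 -1.165 0.451

θ = κ·ℓ = 1.4705 × 1.6434 = 2.41662 rad
ρ = (1 − cos θ)/κ = (1 − -0.74852)/1.4705 = 1.18906
z = sin θ / κ = 0.66312/1.4705 = 0.45095
x = ρ cos φ = 1.18906 × cos(258.56°) = -0.23584
y = ρ sin φ = 1.18906 × sin(258.56°) = -1.16544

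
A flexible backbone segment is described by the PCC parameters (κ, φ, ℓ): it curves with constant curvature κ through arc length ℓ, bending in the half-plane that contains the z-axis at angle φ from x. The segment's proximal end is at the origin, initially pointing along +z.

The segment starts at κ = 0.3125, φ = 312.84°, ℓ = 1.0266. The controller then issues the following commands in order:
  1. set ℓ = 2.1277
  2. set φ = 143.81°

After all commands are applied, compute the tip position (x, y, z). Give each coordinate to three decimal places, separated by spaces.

initial: κ=0.3125, φ=312.84°, ℓ=1.0266
cmd 1: set ℓ=2.1277 → (κ,φ,ℓ)=(0.3125,312.84°,2.1277) → tip=(0.4635,-0.4998,1.9744)
cmd 2: set φ=143.81° → (κ,φ,ℓ)=(0.3125,143.81°,2.1277) → tip=(-0.5502,0.4025,1.9744)

-0.550 0.403 1.974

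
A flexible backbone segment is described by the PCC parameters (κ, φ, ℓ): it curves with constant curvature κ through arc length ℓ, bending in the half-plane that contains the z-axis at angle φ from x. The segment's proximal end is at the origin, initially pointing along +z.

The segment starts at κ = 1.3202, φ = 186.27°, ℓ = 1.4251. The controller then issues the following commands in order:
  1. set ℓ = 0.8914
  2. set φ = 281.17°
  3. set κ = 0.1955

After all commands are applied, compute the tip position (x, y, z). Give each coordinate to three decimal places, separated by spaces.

initial: κ=1.3202, φ=186.27°, ℓ=1.4251
cmd 1: set ℓ=0.8914 → (κ,φ,ℓ)=(1.3202,186.27°,0.8914) → tip=(-0.4639,-0.0510,0.6994)
cmd 2: set φ=281.17° → (κ,φ,ℓ)=(1.3202,281.17°,0.8914) → tip=(0.0904,-0.4579,0.6994)
cmd 3: set κ=0.1955 → (κ,φ,ℓ)=(0.1955,281.17°,0.8914) → tip=(0.0150,-0.0760,0.8869)

0.015 -0.076 0.887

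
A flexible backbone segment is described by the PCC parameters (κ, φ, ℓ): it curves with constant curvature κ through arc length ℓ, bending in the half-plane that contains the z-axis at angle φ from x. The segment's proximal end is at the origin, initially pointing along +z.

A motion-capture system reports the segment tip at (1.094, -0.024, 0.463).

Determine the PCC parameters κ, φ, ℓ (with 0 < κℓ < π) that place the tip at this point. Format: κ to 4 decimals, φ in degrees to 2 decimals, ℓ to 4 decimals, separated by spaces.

ρ = √(x²+y²) = √(1.094² + -0.024²) = 1.09426
φ = atan2(y, x) mod 360° = atan2(-0.024, 1.094) = 358.7433°
|p|² = ρ² + z² = 1.09426² + 0.463² = 1.41178
κ = 2ρ / |p|² = 2×1.09426 / 1.41178 = 1.55019
θ = 2·atan2(ρ, z) = 2·atan2(1.09426, 0.463) = 2.34105 rad
ℓ = θ/κ = 2.34105/1.55019 = 1.51017

1.5502 358.74 1.5102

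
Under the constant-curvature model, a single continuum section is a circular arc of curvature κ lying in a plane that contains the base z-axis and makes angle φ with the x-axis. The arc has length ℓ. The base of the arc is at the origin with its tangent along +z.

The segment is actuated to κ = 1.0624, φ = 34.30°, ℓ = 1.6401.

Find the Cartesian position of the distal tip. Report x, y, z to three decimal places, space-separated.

θ = κ·ℓ = 1.0624 × 1.6401 = 1.74244 rad
ρ = (1 − cos θ)/κ = (1 − -0.17080)/1.0624 = 1.10204
z = sin θ / κ = 0.98530/1.0624 = 0.92743
x = ρ cos φ = 1.10204 × cos(34.30°) = 0.91039
y = ρ sin φ = 1.10204 × sin(34.30°) = 0.62103

0.910 0.621 0.927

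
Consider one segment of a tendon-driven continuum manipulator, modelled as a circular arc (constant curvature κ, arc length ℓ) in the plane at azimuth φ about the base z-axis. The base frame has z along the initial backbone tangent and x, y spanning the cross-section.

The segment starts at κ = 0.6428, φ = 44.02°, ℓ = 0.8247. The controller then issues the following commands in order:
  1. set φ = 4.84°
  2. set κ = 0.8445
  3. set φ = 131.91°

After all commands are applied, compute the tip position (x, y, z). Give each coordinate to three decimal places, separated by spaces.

-0.184 0.205 0.760

initial: κ=0.6428, φ=44.02°, ℓ=0.8247
cmd 1: set φ=4.84° → (κ,φ,ℓ)=(0.6428,4.84°,0.8247) → tip=(0.2128,0.0180,0.7866)
cmd 2: set κ=0.8445 → (κ,φ,ℓ)=(0.8445,4.84°,0.8247) → tip=(0.2748,0.0233,0.7596)
cmd 3: set φ=131.91° → (κ,φ,ℓ)=(0.8445,131.91°,0.8247) → tip=(-0.1842,0.2052,0.7596)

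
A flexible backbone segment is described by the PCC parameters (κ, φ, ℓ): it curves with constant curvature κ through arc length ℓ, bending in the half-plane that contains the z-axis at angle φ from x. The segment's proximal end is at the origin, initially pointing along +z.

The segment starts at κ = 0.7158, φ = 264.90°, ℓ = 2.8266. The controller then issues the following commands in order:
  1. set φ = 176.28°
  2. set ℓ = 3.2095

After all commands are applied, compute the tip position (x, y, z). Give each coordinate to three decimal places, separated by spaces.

-2.320 0.151 1.044

initial: κ=0.7158, φ=264.90°, ℓ=2.8266
cmd 1: set φ=176.28° → (κ,φ,ℓ)=(0.7158,176.28°,2.8266) → tip=(-2.0036,0.1303,1.2564)
cmd 2: set ℓ=3.2095 → (κ,φ,ℓ)=(0.7158,176.28°,3.2095) → tip=(-2.3202,0.1509,1.0442)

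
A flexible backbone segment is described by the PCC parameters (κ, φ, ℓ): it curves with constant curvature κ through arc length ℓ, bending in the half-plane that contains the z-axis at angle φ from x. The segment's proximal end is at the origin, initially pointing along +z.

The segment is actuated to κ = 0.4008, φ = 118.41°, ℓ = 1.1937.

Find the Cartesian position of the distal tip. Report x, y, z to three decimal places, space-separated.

θ = κ·ℓ = 0.4008 × 1.1937 = 0.47843 rad
ρ = (1 − cos θ)/κ = (1 − 0.88772)/0.4008 = 0.28015
z = sin θ / κ = 0.46039/0.4008 = 1.14868
x = ρ cos φ = 0.28015 × cos(118.41°) = -0.13329
y = ρ sin φ = 0.28015 × sin(118.41°) = 0.24641

-0.133 0.246 1.149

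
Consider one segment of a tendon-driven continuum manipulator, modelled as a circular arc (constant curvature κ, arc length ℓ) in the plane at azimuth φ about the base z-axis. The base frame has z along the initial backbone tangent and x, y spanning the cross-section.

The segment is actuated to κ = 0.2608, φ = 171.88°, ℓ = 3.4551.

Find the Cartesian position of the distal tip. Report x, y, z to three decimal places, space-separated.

θ = κ·ℓ = 0.2608 × 3.4551 = 0.90109 rad
ρ = (1 − cos θ)/κ = (1 − 0.62076)/0.2608 = 1.45416
z = sin θ / κ = 0.78400/0.2608 = 3.00615
x = ρ cos φ = 1.45416 × cos(171.88°) = -1.43958
y = ρ sin φ = 1.45416 × sin(171.88°) = 0.20540

-1.440 0.205 3.006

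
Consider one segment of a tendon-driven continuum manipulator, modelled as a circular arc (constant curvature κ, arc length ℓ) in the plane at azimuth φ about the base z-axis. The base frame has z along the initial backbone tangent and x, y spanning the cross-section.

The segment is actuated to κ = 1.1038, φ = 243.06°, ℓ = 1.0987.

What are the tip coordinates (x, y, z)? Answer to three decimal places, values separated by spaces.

θ = κ·ℓ = 1.1038 × 1.0987 = 1.21275 rad
ρ = (1 − cos θ)/κ = (1 − 0.35045)/1.1038 = 0.58847
z = sin θ / κ = 0.93658/1.1038 = 0.84851
x = ρ cos φ = 0.58847 × cos(243.06°) = -0.26661
y = ρ sin φ = 0.58847 × sin(243.06°) = -0.52461

-0.267 -0.525 0.849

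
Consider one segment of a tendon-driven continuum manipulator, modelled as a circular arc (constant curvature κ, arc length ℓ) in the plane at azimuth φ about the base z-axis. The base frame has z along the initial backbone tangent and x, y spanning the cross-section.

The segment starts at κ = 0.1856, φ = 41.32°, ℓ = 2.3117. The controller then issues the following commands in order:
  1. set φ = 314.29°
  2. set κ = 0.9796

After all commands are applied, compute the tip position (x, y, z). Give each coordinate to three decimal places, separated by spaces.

1.169 -1.198 0.785

initial: κ=0.1856, φ=41.32°, ℓ=2.3117
cmd 1: set φ=314.29° → (κ,φ,ℓ)=(0.1856,314.29°,2.3117) → tip=(0.3410,-0.3496,2.2414)
cmd 2: set κ=0.9796 → (κ,φ,ℓ)=(0.9796,314.29°,2.3117) → tip=(1.1686,-1.1980,0.7849)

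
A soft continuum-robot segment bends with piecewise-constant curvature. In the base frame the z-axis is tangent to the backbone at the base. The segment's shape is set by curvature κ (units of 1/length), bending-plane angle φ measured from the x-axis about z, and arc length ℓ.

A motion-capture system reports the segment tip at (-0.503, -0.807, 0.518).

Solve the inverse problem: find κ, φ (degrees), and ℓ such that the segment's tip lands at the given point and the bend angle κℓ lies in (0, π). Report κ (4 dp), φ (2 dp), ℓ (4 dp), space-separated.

ρ = √(x²+y²) = √(-0.503² + -0.807²) = 0.95092
φ = atan2(y, x) mod 360° = atan2(-0.807, -0.503) = 238.0649°
|p|² = ρ² + z² = 0.95092² + 0.518² = 1.17258
κ = 2ρ / |p|² = 2×0.95092 / 1.17258 = 1.62193
θ = 2·atan2(ρ, z) = 2·atan2(0.95092, 0.518) = 2.14401 rad
ℓ = θ/κ = 2.14401/1.62193 = 1.32189

1.6219 238.06 1.3219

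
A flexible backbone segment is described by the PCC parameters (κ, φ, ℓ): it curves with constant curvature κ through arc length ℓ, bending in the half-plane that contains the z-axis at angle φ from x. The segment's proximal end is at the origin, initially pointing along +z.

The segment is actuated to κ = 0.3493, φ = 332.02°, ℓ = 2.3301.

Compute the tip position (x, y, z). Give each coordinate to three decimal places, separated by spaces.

0.792 -0.421 2.081

θ = κ·ℓ = 0.3493 × 2.3301 = 0.81390 rad
ρ = (1 − cos θ)/κ = (1 − 0.68667)/0.3493 = 0.89704
z = sin θ / κ = 0.72697/0.3493 = 2.08123
x = ρ cos φ = 0.89704 × cos(332.02°) = 0.79218
y = ρ sin φ = 0.89704 × sin(332.02°) = -0.42086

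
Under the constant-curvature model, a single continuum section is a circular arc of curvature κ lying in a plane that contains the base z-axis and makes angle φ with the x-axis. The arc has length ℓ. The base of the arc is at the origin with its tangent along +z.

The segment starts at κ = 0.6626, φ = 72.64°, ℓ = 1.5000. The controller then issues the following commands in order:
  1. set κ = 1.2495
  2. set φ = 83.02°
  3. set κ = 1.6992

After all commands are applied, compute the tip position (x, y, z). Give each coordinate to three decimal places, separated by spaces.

0.131 1.069 0.329

initial: κ=0.6626, φ=72.64°, ℓ=1.5000
cmd 1: set κ=1.2495 → (κ,φ,ℓ)=(1.2495,72.64°,1.5000) → tip=(0.3102,0.9921,0.7638)
cmd 2: set φ=83.02° → (κ,φ,ℓ)=(1.2495,83.02°,1.5000) → tip=(0.1263,1.0318,0.7638)
cmd 3: set κ=1.6992 → (κ,φ,ℓ)=(1.6992,83.02°,1.5000) → tip=(0.1308,1.0686,0.3288)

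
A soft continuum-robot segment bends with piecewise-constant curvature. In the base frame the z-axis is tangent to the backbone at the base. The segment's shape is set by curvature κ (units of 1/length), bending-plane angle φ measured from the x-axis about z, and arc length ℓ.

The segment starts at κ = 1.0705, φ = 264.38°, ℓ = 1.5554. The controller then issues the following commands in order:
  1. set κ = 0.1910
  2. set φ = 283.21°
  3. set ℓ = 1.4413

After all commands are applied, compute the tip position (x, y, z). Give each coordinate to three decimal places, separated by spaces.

0.045 -0.192 1.423

initial: κ=1.0705, φ=264.38°, ℓ=1.5554
cmd 1: set κ=0.1910 → (κ,φ,ℓ)=(0.1910,264.38°,1.5554) → tip=(-0.0225,-0.2282,1.5326)
cmd 2: set φ=283.21° → (κ,φ,ℓ)=(0.1910,283.21°,1.5554) → tip=(0.0524,-0.2233,1.5326)
cmd 3: set ℓ=1.4413 → (κ,φ,ℓ)=(0.1910,283.21°,1.4413) → tip=(0.0450,-0.1919,1.4232)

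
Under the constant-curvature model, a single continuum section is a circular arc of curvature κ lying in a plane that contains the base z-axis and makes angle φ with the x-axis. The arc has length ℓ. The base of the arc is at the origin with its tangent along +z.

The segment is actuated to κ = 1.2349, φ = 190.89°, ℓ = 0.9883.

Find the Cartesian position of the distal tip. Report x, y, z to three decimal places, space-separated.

-0.522 -0.100 0.761

θ = κ·ℓ = 1.2349 × 0.9883 = 1.22045 rad
ρ = (1 − cos θ)/κ = (1 − 0.34322)/1.2349 = 0.53185
z = sin θ / κ = 0.93925/1.2349 = 0.76059
x = ρ cos φ = 0.53185 × cos(190.89°) = -0.52227
y = ρ sin φ = 0.53185 × sin(190.89°) = -0.10048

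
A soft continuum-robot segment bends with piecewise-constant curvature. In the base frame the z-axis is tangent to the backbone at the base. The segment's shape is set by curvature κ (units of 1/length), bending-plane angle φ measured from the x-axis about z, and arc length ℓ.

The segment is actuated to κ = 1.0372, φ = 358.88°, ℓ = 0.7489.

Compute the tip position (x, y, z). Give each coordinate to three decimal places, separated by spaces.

0.276 -0.005 0.676

θ = κ·ℓ = 1.0372 × 0.7489 = 0.77676 rad
ρ = (1 − cos θ)/κ = (1 − 0.71319)/1.0372 = 0.27652
z = sin θ / κ = 0.70097/1.0372 = 0.67583
x = ρ cos φ = 0.27652 × cos(358.88°) = 0.27647
y = ρ sin φ = 0.27652 × sin(358.88°) = -0.00541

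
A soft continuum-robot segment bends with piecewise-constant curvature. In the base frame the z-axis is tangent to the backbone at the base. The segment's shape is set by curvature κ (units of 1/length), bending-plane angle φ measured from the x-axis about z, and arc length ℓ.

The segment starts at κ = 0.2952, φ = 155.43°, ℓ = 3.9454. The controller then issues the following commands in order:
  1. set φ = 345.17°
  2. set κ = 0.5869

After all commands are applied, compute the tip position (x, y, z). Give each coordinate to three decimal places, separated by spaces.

initial: κ=0.2952, φ=155.43°, ℓ=3.9454
cmd 1: set φ=345.17° → (κ,φ,ℓ)=(0.2952,345.17°,3.9454) → tip=(1.9810,-0.5245,3.1120)
cmd 2: set κ=0.5869 → (κ,φ,ℓ)=(0.5869,345.17°,3.9454) → tip=(2.7635,-0.7317,1.2528)

2.764 -0.732 1.253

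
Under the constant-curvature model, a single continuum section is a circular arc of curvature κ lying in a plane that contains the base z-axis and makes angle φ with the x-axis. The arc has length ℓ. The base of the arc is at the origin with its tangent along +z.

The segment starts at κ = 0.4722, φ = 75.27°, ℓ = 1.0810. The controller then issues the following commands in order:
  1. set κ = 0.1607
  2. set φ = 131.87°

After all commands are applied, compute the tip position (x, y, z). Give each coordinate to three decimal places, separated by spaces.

initial: κ=0.4722, φ=75.27°, ℓ=1.0810
cmd 1: set κ=0.1607 → (κ,φ,ℓ)=(0.1607,75.27°,1.0810) → tip=(0.0238,0.0906,1.0756)
cmd 2: set φ=131.87° → (κ,φ,ℓ)=(0.1607,131.87°,1.0810) → tip=(-0.0625,0.0697,1.0756)

-0.063 0.070 1.076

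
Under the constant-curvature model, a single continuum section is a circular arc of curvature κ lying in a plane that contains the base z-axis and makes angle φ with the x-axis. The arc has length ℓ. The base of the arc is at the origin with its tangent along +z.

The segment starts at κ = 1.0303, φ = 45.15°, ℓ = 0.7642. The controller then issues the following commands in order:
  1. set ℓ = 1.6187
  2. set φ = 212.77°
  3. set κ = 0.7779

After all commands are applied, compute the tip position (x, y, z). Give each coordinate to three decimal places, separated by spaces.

-0.750 -0.482 1.224

initial: κ=1.0303, φ=45.15°, ℓ=0.7642
cmd 1: set ℓ=1.6187 → (κ,φ,ℓ)=(1.0303,45.15°,1.6187) → tip=(0.7508,0.7547,0.9660)
cmd 2: set φ=212.77° → (κ,φ,ℓ)=(1.0303,212.77°,1.6187) → tip=(-0.8951,-0.5762,0.9660)
cmd 3: set κ=0.7779 → (κ,φ,ℓ)=(0.7779,212.77°,1.6187) → tip=(-0.7495,-0.4825,1.2236)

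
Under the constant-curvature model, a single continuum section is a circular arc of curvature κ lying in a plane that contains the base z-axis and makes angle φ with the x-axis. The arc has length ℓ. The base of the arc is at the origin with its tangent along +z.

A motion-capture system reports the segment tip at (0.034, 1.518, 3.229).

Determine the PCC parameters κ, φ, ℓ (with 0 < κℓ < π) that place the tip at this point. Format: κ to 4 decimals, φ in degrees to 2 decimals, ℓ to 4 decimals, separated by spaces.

0.2385 88.72 3.6857

ρ = √(x²+y²) = √(0.034² + 1.518²) = 1.51838
φ = atan2(y, x) mod 360° = atan2(1.518, 0.034) = 88.7169°
|p|² = ρ² + z² = 1.51838² + 3.229² = 12.73192
κ = 2ρ / |p|² = 2×1.51838 / 12.73192 = 0.23852
θ = 2·atan2(ρ, z) = 2·atan2(1.51838, 3.229) = 0.87910 rad
ℓ = θ/κ = 0.87910/0.23852 = 3.68572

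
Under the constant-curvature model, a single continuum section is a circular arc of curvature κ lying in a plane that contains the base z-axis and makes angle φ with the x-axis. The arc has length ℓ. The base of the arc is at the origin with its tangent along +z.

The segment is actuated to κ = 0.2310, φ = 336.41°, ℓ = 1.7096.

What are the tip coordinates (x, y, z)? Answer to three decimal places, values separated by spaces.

θ = κ·ℓ = 0.2310 × 1.7096 = 0.39492 rad
ρ = (1 − cos θ)/κ = (1 − 0.92303)/0.2310 = 0.33321
z = sin θ / κ = 0.38473/0.2310 = 1.66551
x = ρ cos φ = 0.33321 × cos(336.41°) = 0.30537
y = ρ sin φ = 0.33321 × sin(336.41°) = -0.13335

0.305 -0.133 1.666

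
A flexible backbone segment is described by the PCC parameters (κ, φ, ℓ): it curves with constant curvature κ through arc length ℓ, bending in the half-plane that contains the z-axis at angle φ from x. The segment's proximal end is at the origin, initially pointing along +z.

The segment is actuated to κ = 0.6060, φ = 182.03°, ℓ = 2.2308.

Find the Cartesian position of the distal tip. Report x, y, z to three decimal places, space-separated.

θ = κ·ℓ = 0.6060 × 2.2308 = 1.35186 rad
ρ = (1 − cos θ)/κ = (1 − 0.21719)/0.6060 = 1.29177
z = sin θ / κ = 0.97613/0.6060 = 1.61078
x = ρ cos φ = 1.29177 × cos(182.03°) = -1.29096
y = ρ sin φ = 1.29177 × sin(182.03°) = -0.04576

-1.291 -0.046 1.611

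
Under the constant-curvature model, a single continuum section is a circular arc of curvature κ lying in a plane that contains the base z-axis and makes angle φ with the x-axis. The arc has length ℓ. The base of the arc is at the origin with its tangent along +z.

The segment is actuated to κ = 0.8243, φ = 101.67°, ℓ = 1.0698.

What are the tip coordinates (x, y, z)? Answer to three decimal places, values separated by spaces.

θ = κ·ℓ = 0.8243 × 1.0698 = 0.88184 rad
ρ = (1 − cos θ)/κ = (1 − 0.63573)/0.8243 = 0.44191
z = sin θ / κ = 0.77191/0.8243 = 0.93644
x = ρ cos φ = 0.44191 × cos(101.67°) = -0.08939
y = ρ sin φ = 0.44191 × sin(101.67°) = 0.43277

-0.089 0.433 0.936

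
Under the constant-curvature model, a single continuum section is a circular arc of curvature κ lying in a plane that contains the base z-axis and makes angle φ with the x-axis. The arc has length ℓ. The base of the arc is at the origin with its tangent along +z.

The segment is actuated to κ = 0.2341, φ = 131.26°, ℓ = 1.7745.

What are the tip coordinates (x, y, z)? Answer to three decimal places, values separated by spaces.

θ = κ·ℓ = 0.2341 × 1.7745 = 0.41541 rad
ρ = (1 − cos θ)/κ = (1 − 0.91495)/0.2341 = 0.36330
z = sin θ / κ = 0.40357/0.2341 = 1.72390
x = ρ cos φ = 0.36330 × cos(131.26°) = -0.23959
y = ρ sin φ = 0.36330 × sin(131.26°) = 0.27310

-0.240 0.273 1.724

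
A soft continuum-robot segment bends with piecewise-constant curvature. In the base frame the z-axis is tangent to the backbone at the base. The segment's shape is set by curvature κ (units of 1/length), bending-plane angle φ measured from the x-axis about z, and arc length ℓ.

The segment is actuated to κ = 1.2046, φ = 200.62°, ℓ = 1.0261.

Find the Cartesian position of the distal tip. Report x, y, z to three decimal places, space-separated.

-0.522 -0.196 0.784

θ = κ·ℓ = 1.2046 × 1.0261 = 1.23604 rad
ρ = (1 − cos θ)/κ = (1 − 0.32854)/1.2046 = 0.55741
z = sin θ / κ = 0.94449/1.2046 = 0.78407
x = ρ cos φ = 0.55741 × cos(200.62°) = -0.52170
y = ρ sin φ = 0.55741 × sin(200.62°) = -0.19630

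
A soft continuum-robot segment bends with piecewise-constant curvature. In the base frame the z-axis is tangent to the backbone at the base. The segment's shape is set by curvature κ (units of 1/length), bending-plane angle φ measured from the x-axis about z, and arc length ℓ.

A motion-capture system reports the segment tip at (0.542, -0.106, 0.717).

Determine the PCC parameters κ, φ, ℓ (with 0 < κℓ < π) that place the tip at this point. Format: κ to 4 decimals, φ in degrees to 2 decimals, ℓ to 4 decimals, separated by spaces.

1.3485 348.93 0.9734

ρ = √(x²+y²) = √(0.542² + -0.106²) = 0.55227
φ = atan2(y, x) mod 360° = atan2(-0.106, 0.542) = 348.9342°
|p|² = ρ² + z² = 0.55227² + 0.717² = 0.81909
κ = 2ρ / |p|² = 2×0.55227 / 0.81909 = 1.34849
θ = 2·atan2(ρ, z) = 2·atan2(0.55227, 0.717) = 1.31267 rad
ℓ = θ/κ = 1.31267/1.34849 = 0.97343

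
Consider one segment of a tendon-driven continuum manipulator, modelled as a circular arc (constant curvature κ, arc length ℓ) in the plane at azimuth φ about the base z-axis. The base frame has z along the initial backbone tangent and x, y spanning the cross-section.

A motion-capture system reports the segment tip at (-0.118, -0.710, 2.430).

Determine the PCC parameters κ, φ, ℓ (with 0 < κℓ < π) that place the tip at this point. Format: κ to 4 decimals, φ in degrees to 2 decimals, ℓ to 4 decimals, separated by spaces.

ρ = √(x²+y²) = √(-0.118² + -0.710²) = 0.71974
φ = atan2(y, x) mod 360° = atan2(-0.710, -0.118) = 260.5639°
|p|² = ρ² + z² = 0.71974² + 2.430² = 6.42292
κ = 2ρ / |p|² = 2×0.71974 / 6.42292 = 0.22412
θ = 2·atan2(ρ, z) = 2·atan2(0.71974, 2.430) = 0.57591 rad
ℓ = θ/κ = 0.57591/0.22412 = 2.56971

0.2241 260.56 2.5697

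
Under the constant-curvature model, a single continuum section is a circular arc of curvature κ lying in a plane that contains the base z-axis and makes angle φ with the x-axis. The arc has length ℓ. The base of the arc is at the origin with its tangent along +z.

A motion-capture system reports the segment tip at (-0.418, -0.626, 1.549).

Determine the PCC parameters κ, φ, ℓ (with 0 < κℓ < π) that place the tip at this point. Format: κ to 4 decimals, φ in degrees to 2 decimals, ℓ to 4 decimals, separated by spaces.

0.5076 236.27 1.7824

ρ = √(x²+y²) = √(-0.418² + -0.626²) = 0.75273
φ = atan2(y, x) mod 360° = atan2(-0.626, -0.418) = 236.2677°
|p|² = ρ² + z² = 0.75273² + 1.549² = 2.96600
κ = 2ρ / |p|² = 2×0.75273 / 2.96600 = 0.50757
θ = 2·atan2(ρ, z) = 2·atan2(0.75273, 1.549) = 0.90468 rad
ℓ = θ/κ = 0.90468/0.50757 = 1.78237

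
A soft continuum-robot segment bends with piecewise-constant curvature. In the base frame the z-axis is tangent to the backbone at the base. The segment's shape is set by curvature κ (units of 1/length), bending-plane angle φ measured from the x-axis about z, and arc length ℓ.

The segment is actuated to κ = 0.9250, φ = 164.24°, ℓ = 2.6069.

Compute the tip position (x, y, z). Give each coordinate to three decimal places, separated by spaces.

θ = κ·ℓ = 0.9250 × 2.6069 = 2.41138 rad
ρ = (1 − cos θ)/κ = (1 − -0.74503)/0.9250 = 1.88652
z = sin θ / κ = 0.66703/0.9250 = 0.72111
x = ρ cos φ = 1.88652 × cos(164.24°) = -1.81561
y = ρ sin φ = 1.88652 × sin(164.24°) = 0.51240

-1.816 0.512 0.721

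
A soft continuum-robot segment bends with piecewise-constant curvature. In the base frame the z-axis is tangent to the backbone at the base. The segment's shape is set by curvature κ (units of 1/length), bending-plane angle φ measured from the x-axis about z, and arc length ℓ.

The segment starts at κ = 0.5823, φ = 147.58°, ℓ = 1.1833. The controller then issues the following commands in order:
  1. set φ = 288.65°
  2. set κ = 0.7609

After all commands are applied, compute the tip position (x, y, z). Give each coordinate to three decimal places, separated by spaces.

0.159 -0.472 1.030

initial: κ=0.5823, φ=147.58°, ℓ=1.1833
cmd 1: set φ=288.65° → (κ,φ,ℓ)=(0.5823,288.65°,1.1833) → tip=(0.1253,-0.3712,1.0919)
cmd 2: set κ=0.7609 → (κ,φ,ℓ)=(0.7609,288.65°,1.1833) → tip=(0.1592,-0.4715,1.0298)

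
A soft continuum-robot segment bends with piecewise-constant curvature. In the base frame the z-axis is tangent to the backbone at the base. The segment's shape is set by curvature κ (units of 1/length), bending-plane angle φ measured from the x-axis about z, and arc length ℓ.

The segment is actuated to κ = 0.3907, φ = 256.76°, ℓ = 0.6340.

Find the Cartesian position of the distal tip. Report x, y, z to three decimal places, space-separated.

θ = κ·ℓ = 0.3907 × 0.6340 = 0.24770 rad
ρ = (1 − cos θ)/κ = (1 − 0.96948)/0.3907 = 0.07812
z = sin θ / κ = 0.24518/0.3907 = 0.62754
x = ρ cos φ = 0.07812 × cos(256.76°) = -0.01789
y = ρ sin φ = 0.07812 × sin(256.76°) = -0.07604

-0.018 -0.076 0.628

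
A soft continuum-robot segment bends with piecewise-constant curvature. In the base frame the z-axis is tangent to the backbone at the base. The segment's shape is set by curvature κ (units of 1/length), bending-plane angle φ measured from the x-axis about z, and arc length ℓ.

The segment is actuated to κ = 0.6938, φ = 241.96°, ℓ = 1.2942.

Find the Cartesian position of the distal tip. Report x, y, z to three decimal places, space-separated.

θ = κ·ℓ = 0.6938 × 1.2942 = 0.89792 rad
ρ = (1 − cos θ)/κ = (1 − 0.62324)/0.6938 = 0.54304
z = sin θ / κ = 0.78203/0.6938 = 1.12717
x = ρ cos φ = 0.54304 × cos(241.96°) = -0.25527
y = ρ sin φ = 0.54304 × sin(241.96°) = -0.47929

-0.255 -0.479 1.127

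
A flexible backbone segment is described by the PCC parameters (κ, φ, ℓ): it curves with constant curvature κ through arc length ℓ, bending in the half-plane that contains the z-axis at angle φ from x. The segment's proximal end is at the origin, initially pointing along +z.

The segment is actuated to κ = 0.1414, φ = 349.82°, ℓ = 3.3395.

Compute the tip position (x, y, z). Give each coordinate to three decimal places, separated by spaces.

0.762 -0.137 3.217

θ = κ·ℓ = 0.1414 × 3.3395 = 0.47221 rad
ρ = (1 − cos θ)/κ = (1 − 0.89057)/0.1414 = 0.77392
z = sin θ / κ = 0.45485/0.1414 = 3.21677
x = ρ cos φ = 0.77392 × cos(349.82°) = 0.76174
y = ρ sin φ = 0.77392 × sin(349.82°) = -0.13678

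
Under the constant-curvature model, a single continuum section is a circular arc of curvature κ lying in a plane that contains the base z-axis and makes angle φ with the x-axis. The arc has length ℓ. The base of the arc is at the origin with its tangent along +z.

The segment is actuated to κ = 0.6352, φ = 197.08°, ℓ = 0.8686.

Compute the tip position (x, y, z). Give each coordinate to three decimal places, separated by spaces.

-0.223 -0.069 0.825

θ = κ·ℓ = 0.6352 × 0.8686 = 0.55173 rad
ρ = (1 − cos θ)/κ = (1 − 0.85162)/0.6352 = 0.23360
z = sin θ / κ = 0.52417/0.6352 = 0.82520
x = ρ cos φ = 0.23360 × cos(197.08°) = -0.22330
y = ρ sin φ = 0.23360 × sin(197.08°) = -0.06861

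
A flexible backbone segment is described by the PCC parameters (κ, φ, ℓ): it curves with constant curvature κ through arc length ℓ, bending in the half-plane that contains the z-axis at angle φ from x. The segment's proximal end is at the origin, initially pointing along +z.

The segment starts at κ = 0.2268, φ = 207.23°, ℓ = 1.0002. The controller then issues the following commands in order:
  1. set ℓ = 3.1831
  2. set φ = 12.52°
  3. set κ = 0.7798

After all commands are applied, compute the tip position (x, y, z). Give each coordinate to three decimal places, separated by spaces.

2.241 0.498 0.786

initial: κ=0.2268, φ=207.23°, ℓ=1.0002
cmd 1: set ℓ=3.1831 → (κ,φ,ℓ)=(0.2268,207.23°,3.1831) → tip=(-0.9780,-0.5033,2.9137)
cmd 2: set φ=12.52° → (κ,φ,ℓ)=(0.2268,12.52°,3.1831) → tip=(1.0738,0.2384,2.9137)
cmd 3: set κ=0.7798 → (κ,φ,ℓ)=(0.7798,12.52°,3.1831) → tip=(2.2413,0.4977,0.7857)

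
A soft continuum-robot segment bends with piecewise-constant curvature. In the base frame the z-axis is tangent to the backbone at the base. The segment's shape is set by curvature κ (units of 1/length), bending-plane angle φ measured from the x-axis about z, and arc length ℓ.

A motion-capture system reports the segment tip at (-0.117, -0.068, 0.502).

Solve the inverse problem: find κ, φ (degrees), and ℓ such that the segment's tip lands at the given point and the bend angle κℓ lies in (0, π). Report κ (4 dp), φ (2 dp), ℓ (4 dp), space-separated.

1.0012 210.17 0.5260

ρ = √(x²+y²) = √(-0.117² + -0.068²) = 0.13533
φ = atan2(y, x) mod 360° = atan2(-0.068, -0.117) = 210.1650°
|p|² = ρ² + z² = 0.13533² + 0.502² = 0.27032
κ = 2ρ / |p|² = 2×0.13533 / 0.27032 = 1.00124
θ = 2·atan2(ρ, z) = 2·atan2(0.13533, 0.502) = 0.52663 rad
ℓ = θ/κ = 0.52663/1.00124 = 0.52598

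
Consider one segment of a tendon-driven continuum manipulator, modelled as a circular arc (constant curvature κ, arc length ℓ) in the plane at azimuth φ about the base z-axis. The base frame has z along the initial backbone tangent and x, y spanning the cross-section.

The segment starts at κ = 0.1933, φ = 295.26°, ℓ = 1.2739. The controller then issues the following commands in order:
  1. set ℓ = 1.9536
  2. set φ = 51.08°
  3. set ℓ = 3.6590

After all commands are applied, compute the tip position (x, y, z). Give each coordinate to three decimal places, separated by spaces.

initial: κ=0.1933, φ=295.26°, ℓ=1.2739
cmd 1: set ℓ=1.9536 → (κ,φ,ℓ)=(0.1933,295.26°,1.9536) → tip=(0.1555,-0.3297,1.9075)
cmd 2: set φ=51.08° → (κ,φ,ℓ)=(0.1933,51.08°,1.9536) → tip=(0.2290,0.2836,1.9075)
cmd 3: set ℓ=3.6590 → (κ,φ,ℓ)=(0.1933,51.08°,3.6590) → tip=(0.7796,0.9655,3.3615)

0.780 0.965 3.361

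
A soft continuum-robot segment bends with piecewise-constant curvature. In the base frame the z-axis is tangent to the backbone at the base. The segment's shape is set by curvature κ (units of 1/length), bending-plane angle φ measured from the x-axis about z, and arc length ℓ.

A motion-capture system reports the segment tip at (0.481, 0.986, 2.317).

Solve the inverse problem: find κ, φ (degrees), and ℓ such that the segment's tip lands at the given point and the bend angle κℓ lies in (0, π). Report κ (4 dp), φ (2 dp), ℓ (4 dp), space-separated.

0.3339 64.00 2.6491

ρ = √(x²+y²) = √(0.481² + 0.986²) = 1.09707
φ = atan2(y, x) mod 360° = atan2(0.986, 0.481) = 63.9955°
|p|² = ρ² + z² = 1.09707² + 2.317² = 6.57205
κ = 2ρ / |p|² = 2×1.09707 / 6.57205 = 0.33386
θ = 2·atan2(ρ, z) = 2·atan2(1.09707, 2.317) = 0.88442 rad
ℓ = θ/κ = 0.88442/0.33386 = 2.64910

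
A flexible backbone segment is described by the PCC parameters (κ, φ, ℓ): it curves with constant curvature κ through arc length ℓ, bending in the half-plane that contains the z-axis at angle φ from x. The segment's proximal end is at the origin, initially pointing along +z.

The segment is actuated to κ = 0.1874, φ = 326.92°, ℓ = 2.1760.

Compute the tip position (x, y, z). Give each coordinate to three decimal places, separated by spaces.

0.367 -0.239 2.116

θ = κ·ℓ = 0.1874 × 2.1760 = 0.40778 rad
ρ = (1 − cos θ)/κ = (1 − 0.91800)/0.1874 = 0.43755
z = sin θ / κ = 0.39657/0.1874 = 2.11619
x = ρ cos φ = 0.43755 × cos(326.92°) = 0.36663
y = ρ sin φ = 0.43755 × sin(326.92°) = -0.23882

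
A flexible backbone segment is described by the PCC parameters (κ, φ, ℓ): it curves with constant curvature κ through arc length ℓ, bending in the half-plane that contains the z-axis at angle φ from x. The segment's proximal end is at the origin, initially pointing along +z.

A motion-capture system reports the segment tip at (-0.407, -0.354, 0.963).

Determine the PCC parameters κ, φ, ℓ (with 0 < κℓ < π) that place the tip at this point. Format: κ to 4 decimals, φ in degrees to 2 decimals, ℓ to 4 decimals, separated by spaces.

0.8855 221.02 1.1532

ρ = √(x²+y²) = √(-0.407² + -0.354²) = 0.53941
φ = atan2(y, x) mod 360° = atan2(-0.354, -0.407) = 221.0161°
|p|² = ρ² + z² = 0.53941² + 0.963² = 1.21833
κ = 2ρ / |p|² = 2×0.53941 / 1.21833 = 0.88549
θ = 2·atan2(ρ, z) = 2·atan2(0.53941, 0.963) = 1.02118 rad
ℓ = θ/κ = 1.02118/0.88549 = 1.15324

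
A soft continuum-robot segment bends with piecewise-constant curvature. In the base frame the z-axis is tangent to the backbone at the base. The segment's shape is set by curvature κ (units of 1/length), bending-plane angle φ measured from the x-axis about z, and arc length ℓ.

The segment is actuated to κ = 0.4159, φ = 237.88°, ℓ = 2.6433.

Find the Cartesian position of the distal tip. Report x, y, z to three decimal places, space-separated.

-0.698 -1.112 2.142

θ = κ·ℓ = 0.4159 × 2.6433 = 1.09935 rad
ρ = (1 − cos θ)/κ = (1 − 0.45418)/0.4159 = 1.31239
z = sin θ / κ = 0.89091/0.4159 = 2.14213
x = ρ cos φ = 1.31239 × cos(237.88°) = -0.69779
y = ρ sin φ = 1.31239 × sin(237.88°) = -1.11151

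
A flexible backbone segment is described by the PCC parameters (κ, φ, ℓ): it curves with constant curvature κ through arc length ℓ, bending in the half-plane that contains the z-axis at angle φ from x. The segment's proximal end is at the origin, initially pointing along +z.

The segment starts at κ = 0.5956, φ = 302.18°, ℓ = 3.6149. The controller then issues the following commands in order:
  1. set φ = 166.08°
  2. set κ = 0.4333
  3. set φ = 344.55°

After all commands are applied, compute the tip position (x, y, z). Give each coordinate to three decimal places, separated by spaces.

2.215 -0.612 2.308

initial: κ=0.5956, φ=302.18°, ℓ=3.6149
cmd 1: set φ=166.08° → (κ,φ,ℓ)=(0.5956,166.08°,3.6149) → tip=(-2.5258,0.6260,1.4023)
cmd 2: set κ=0.4333 → (κ,φ,ℓ)=(0.4333,166.08°,3.6149) → tip=(-2.2301,0.5527,2.3078)
cmd 3: set φ=344.55° → (κ,φ,ℓ)=(0.4333,344.55°,3.6149) → tip=(2.2145,-0.6121,2.3078)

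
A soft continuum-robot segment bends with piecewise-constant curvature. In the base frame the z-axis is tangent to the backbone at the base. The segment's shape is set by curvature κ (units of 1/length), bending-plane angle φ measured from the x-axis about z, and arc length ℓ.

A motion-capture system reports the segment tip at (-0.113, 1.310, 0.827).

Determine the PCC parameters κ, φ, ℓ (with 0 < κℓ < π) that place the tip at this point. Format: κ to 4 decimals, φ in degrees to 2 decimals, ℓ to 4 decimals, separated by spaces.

ρ = √(x²+y²) = √(-0.113² + 1.310²) = 1.31486
φ = atan2(y, x) mod 360° = atan2(1.310, -0.113) = 94.9301°
|p|² = ρ² + z² = 1.31486² + 0.827² = 2.41280
κ = 2ρ / |p|² = 2×1.31486 / 2.41280 = 1.08991
θ = 2·atan2(ρ, z) = 2·atan2(1.31486, 0.827) = 2.01871 rad
ℓ = θ/κ = 2.01871/1.08991 = 1.85218

1.0899 94.93 1.8522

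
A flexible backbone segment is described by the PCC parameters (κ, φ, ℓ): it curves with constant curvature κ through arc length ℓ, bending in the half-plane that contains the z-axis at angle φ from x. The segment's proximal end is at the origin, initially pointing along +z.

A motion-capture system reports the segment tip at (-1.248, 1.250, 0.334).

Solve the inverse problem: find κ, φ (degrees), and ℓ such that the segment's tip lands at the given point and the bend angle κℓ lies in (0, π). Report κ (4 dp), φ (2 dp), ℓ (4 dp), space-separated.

1.0932 134.95 2.5319

ρ = √(x²+y²) = √(-1.248² + 1.250²) = 1.76635
φ = atan2(y, x) mod 360° = atan2(1.250, -1.248) = 134.9541°
|p|² = ρ² + z² = 1.76635² + 0.334² = 3.23156
κ = 2ρ / |p|² = 2×1.76635 / 3.23156 = 1.09319
θ = 2·atan2(ρ, z) = 2·atan2(1.76635, 0.334) = 2.76783 rad
ℓ = θ/κ = 2.76783/1.09319 = 2.53188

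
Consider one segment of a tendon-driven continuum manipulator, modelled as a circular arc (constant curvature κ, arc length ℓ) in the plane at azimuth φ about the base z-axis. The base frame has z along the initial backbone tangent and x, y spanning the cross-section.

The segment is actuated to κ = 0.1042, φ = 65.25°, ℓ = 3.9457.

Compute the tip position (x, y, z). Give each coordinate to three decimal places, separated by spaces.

θ = κ·ℓ = 0.1042 × 3.9457 = 0.41114 rad
ρ = (1 − cos θ)/κ = (1 − 0.91667)/0.1042 = 0.79976
z = sin θ / κ = 0.39966/0.1042 = 3.83547
x = ρ cos φ = 0.79976 × cos(65.25°) = 0.33483
y = ρ sin φ = 0.79976 × sin(65.25°) = 0.72630

0.335 0.726 3.835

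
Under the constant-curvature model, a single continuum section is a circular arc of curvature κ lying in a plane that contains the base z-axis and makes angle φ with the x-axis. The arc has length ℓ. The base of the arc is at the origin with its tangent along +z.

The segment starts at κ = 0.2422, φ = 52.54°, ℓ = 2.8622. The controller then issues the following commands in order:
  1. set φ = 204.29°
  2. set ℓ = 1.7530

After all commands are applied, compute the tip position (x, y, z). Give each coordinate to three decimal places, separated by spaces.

initial: κ=0.2422, φ=52.54°, ℓ=2.8622
cmd 1: set φ=204.29° → (κ,φ,ℓ)=(0.2422,204.29°,2.8622) → tip=(-0.8686,-0.3920,2.6384)
cmd 2: set ℓ=1.7530 → (κ,φ,ℓ)=(0.2422,204.29°,1.7530) → tip=(-0.3341,-0.1508,1.7008)

-0.334 -0.151 1.701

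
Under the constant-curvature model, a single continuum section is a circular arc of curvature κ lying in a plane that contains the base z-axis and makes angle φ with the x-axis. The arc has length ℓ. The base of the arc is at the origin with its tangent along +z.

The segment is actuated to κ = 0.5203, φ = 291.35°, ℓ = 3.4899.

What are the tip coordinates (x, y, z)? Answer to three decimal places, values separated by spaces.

θ = κ·ℓ = 0.5203 × 3.4899 = 1.81579 rad
ρ = (1 − cos θ)/κ = (1 − -0.24256)/0.5203 = 2.38815
z = sin θ / κ = 0.97014/0.5203 = 1.86457
x = ρ cos φ = 2.38815 × cos(291.35°) = 0.86944
y = ρ sin φ = 2.38815 × sin(291.35°) = -2.22426

0.869 -2.224 1.865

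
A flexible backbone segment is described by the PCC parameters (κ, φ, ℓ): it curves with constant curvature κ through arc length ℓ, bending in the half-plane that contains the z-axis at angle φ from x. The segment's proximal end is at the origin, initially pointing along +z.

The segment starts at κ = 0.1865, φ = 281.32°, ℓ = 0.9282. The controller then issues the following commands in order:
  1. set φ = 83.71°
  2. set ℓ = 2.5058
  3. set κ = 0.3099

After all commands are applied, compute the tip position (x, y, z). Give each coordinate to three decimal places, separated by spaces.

0.101 0.919 2.261

initial: κ=0.1865, φ=281.32°, ℓ=0.9282
cmd 1: set φ=83.71° → (κ,φ,ℓ)=(0.1865,83.71°,0.9282) → tip=(0.0088,0.0797,0.9236)
cmd 2: set ℓ=2.5058 → (κ,φ,ℓ)=(0.1865,83.71°,2.5058) → tip=(0.0630,0.5715,2.4156)
cmd 3: set κ=0.3099 → (κ,φ,ℓ)=(0.3099,83.71°,2.5058) → tip=(0.1013,0.9194,2.2614)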